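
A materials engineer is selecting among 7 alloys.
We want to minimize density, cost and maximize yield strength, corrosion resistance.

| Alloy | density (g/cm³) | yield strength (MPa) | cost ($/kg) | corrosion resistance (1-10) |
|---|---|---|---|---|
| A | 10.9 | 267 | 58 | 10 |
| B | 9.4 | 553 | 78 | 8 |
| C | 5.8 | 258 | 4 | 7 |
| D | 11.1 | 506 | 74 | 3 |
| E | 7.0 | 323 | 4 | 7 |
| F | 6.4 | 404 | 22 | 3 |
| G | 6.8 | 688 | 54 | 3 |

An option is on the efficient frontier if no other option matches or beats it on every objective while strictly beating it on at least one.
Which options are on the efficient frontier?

A: not dominated (best corrosion resistance).
B: not dominated.
C: not dominated (best density).
D: dominated by G (density 6.8≤11.1, yield strength 688≥506, cost 54≤74, corrosion resistance 3≥3).
E: not dominated.
F: not dominated.
G: not dominated (best yield strength).

A, B, C, E, F, G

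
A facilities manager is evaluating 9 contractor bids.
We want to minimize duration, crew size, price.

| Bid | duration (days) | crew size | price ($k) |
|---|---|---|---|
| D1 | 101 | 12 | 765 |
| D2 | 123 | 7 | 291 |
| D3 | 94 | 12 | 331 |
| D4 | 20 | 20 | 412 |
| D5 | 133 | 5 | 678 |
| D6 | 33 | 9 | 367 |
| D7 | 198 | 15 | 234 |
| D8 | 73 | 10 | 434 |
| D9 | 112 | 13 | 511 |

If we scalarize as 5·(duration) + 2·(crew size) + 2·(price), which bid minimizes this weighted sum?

D6

D1: 5·101 + 2·12 + 2·765 = 2059
D2: 5·123 + 2·7 + 2·291 = 1211
D3: 5·94 + 2·12 + 2·331 = 1156
D4: 5·20 + 2·20 + 2·412 = 964
D5: 5·133 + 2·5 + 2·678 = 2031
D6: 5·33 + 2·9 + 2·367 = 917
D7: 5·198 + 2·15 + 2·234 = 1488
D8: 5·73 + 2·10 + 2·434 = 1253
D9: 5·112 + 2·13 + 2·511 = 1608
Lowest: D6 at 917.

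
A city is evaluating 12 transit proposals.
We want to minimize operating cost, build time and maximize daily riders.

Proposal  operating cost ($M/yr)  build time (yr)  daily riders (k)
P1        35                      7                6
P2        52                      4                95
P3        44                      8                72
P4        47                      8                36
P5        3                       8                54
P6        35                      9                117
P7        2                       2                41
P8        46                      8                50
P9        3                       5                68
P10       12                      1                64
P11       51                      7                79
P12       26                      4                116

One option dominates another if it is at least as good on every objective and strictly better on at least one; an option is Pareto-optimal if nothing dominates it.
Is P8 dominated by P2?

No

P2 vs P8: P2 is worse on operating cost (52 vs 46), so it does not dominate P8.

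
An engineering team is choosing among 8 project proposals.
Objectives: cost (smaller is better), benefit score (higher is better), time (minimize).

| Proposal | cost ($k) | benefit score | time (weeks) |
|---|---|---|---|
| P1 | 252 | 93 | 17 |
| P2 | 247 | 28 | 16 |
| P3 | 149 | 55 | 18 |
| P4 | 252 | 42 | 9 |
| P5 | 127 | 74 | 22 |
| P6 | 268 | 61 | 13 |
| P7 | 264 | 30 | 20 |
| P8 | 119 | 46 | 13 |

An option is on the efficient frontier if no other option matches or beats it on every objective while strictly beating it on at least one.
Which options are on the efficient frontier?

P1, P3, P4, P5, P6, P8

P1: not dominated (best benefit score).
P2: dominated by P8 (cost 119≤247, benefit score 46≥28, time 13≤16).
P3: not dominated.
P4: not dominated (best time).
P5: not dominated.
P6: not dominated.
P7: dominated by P1 (cost 252≤264, benefit score 93≥30, time 17≤20).
P8: not dominated (best cost).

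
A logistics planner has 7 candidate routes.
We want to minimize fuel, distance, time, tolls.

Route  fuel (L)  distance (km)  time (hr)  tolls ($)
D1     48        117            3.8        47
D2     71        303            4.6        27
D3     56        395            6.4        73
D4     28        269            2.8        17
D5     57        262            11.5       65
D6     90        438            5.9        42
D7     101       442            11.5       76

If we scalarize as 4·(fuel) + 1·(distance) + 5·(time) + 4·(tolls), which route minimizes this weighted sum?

D4

D1: 4·48 + 1·117 + 5·3.8 + 4·47 = 516.0
D2: 4·71 + 1·303 + 5·4.6 + 4·27 = 718.0
D3: 4·56 + 1·395 + 5·6.4 + 4·73 = 943.0
D4: 4·28 + 1·269 + 5·2.8 + 4·17 = 463.0
D5: 4·57 + 1·262 + 5·11.5 + 4·65 = 807.5
D6: 4·90 + 1·438 + 5·5.9 + 4·42 = 995.5
D7: 4·101 + 1·442 + 5·11.5 + 4·76 = 1207.5
Lowest: D4 at 463.0.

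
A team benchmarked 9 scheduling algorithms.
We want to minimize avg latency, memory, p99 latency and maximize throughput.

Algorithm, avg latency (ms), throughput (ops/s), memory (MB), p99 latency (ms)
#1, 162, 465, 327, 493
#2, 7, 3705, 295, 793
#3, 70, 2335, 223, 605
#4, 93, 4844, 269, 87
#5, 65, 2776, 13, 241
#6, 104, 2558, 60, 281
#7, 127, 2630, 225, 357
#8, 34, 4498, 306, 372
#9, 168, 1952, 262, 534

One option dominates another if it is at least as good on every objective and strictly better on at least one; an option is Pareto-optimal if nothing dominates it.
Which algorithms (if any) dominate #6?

#5: avg latency 65≤104, throughput 2776≥2558, memory 13≤60, p99 latency 241≤281 — dominates #6.
Others (#1, #2, #3, #4, #7, #8, #9) are each worse than #6 on at least one objective.

#5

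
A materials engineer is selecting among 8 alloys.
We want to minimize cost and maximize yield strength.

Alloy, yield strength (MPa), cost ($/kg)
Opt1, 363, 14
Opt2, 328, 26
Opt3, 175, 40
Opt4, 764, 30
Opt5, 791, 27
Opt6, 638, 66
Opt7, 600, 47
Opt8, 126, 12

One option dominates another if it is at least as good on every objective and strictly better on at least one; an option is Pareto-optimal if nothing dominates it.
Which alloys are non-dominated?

Opt1, Opt5, Opt8

Opt1: not dominated.
Opt2: dominated by Opt1 (yield strength 363≥328, cost 14≤26).
Opt3: dominated by Opt1 (yield strength 363≥175, cost 14≤40).
Opt4: dominated by Opt5 (yield strength 791≥764, cost 27≤30).
Opt5: not dominated (best yield strength).
Opt6: dominated by Opt4 (yield strength 764≥638, cost 30≤66).
Opt7: dominated by Opt4 (yield strength 764≥600, cost 30≤47).
Opt8: not dominated (best cost).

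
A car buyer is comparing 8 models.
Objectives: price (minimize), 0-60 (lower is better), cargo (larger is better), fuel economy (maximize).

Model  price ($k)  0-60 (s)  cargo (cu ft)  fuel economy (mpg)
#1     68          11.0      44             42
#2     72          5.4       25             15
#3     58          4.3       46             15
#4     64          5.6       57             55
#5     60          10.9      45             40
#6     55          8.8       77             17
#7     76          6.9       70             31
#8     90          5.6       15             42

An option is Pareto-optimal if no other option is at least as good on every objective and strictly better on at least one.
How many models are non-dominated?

5

#1: dominated by #4 (price 64≤68, 0-60 5.6≤11.0, cargo 57≥44, fuel economy 55≥42).
#2: dominated by #3 (price 58≤72, 0-60 4.3≤5.4, cargo 46≥25, fuel economy 15≥15).
#3: not dominated (best 0-60).
#4: not dominated (best fuel economy).
#5: not dominated.
#6: not dominated (best price).
#7: not dominated.
#8: dominated by #4 (price 64≤90, 0-60 5.6≤5.6, cargo 57≥15, fuel economy 55≥42).
Pareto-optimal: #3, #4, #5, #6, #7 → 5.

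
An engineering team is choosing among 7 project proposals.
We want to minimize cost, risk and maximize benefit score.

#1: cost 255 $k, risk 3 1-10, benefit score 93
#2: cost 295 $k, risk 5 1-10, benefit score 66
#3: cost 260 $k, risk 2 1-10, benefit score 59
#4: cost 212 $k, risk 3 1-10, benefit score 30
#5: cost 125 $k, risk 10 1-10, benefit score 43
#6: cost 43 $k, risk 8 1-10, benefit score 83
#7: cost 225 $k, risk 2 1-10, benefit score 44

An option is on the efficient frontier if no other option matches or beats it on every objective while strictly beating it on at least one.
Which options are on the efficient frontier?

#1, #3, #4, #6, #7

#1: not dominated (best benefit score).
#2: dominated by #1 (cost 255≤295, risk 3≤5, benefit score 93≥66).
#3: not dominated.
#4: not dominated.
#5: dominated by #6 (cost 43≤125, risk 8≤10, benefit score 83≥43).
#6: not dominated (best cost).
#7: not dominated.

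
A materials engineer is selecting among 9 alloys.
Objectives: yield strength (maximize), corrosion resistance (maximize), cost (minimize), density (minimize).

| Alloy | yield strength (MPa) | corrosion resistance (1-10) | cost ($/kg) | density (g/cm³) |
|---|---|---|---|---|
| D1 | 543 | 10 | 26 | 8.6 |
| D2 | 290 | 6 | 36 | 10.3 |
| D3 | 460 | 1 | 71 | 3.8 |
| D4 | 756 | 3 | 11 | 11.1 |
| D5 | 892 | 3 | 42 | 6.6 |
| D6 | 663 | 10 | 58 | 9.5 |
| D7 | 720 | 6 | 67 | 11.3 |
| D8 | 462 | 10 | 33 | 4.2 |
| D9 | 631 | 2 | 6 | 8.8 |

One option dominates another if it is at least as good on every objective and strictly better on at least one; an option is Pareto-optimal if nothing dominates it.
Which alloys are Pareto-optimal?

D1: not dominated.
D2: dominated by D1 (yield strength 543≥290, corrosion resistance 10≥6, cost 26≤36, density 8.6≤10.3).
D3: not dominated (best density).
D4: not dominated.
D5: not dominated (best yield strength).
D6: not dominated.
D7: not dominated.
D8: not dominated.
D9: not dominated (best cost).

D1, D3, D4, D5, D6, D7, D8, D9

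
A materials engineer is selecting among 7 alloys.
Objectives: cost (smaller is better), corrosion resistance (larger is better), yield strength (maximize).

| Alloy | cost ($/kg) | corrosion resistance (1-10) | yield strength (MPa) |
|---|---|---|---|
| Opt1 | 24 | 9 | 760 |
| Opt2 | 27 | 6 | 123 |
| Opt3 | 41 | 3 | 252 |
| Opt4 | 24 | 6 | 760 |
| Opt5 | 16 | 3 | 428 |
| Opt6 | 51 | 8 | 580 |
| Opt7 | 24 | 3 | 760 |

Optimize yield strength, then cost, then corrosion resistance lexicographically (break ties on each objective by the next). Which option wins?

First maximize yield strength: best is 760, kept {Opt1, Opt4, Opt7}.
Then minimize cost: best is 24, kept {Opt1, Opt4, Opt7}.
Then maximize corrosion resistance: best is 9, kept {Opt1}.

Opt1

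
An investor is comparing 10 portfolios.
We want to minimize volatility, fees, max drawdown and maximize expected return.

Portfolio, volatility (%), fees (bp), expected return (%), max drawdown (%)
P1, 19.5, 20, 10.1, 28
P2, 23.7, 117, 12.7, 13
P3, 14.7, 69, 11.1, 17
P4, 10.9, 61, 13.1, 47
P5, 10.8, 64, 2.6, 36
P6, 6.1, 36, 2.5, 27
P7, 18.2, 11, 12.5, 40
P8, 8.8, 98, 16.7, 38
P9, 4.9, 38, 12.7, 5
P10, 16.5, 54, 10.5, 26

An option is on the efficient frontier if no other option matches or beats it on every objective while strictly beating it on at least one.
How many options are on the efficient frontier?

P1: not dominated.
P2: dominated by P9 (volatility 4.9≤23.7, fees 38≤117, expected return 12.7≥12.7, max drawdown 5≤13).
P3: dominated by P9 (volatility 4.9≤14.7, fees 38≤69, expected return 12.7≥11.1, max drawdown 5≤17).
P4: not dominated.
P5: dominated by P9 (volatility 4.9≤10.8, fees 38≤64, expected return 12.7≥2.6, max drawdown 5≤36).
P6: not dominated.
P7: not dominated (best fees).
P8: not dominated (best expected return).
P9: not dominated (best volatility).
P10: dominated by P9 (volatility 4.9≤16.5, fees 38≤54, expected return 12.7≥10.5, max drawdown 5≤26).
Pareto-optimal: P1, P4, P6, P7, P8, P9 → 6.

6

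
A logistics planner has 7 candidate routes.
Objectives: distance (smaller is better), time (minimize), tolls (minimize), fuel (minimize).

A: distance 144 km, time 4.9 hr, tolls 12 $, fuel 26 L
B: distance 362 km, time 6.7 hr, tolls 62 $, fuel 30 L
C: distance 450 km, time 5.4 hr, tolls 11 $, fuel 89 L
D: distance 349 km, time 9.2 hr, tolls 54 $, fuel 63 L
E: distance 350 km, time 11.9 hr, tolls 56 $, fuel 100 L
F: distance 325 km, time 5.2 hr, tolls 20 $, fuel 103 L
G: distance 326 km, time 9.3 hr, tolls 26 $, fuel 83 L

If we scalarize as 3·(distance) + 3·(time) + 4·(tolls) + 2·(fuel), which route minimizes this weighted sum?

A

A: 3·144 + 3·4.9 + 4·12 + 2·26 = 546.7
B: 3·362 + 3·6.7 + 4·62 + 2·30 = 1414.1
C: 3·450 + 3·5.4 + 4·11 + 2·89 = 1588.2
D: 3·349 + 3·9.2 + 4·54 + 2·63 = 1416.6
E: 3·350 + 3·11.9 + 4·56 + 2·100 = 1509.7
F: 3·325 + 3·5.2 + 4·20 + 2·103 = 1276.6
G: 3·326 + 3·9.3 + 4·26 + 2·83 = 1275.9
Lowest: A at 546.7.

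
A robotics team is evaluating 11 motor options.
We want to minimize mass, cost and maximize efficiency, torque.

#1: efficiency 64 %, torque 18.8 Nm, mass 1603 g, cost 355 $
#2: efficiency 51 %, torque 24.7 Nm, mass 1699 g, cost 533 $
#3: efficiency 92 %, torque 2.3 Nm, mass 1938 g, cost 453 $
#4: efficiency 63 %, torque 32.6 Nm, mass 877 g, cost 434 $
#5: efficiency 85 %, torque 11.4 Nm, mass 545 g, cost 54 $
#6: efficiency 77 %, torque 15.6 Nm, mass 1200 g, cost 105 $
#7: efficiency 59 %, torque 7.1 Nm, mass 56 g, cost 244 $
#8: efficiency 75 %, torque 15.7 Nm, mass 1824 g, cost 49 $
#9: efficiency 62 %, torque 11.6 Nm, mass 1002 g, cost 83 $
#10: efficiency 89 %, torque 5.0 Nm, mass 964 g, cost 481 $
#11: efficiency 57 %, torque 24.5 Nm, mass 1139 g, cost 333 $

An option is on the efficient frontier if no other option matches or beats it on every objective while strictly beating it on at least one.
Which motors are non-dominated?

#1, #3, #4, #5, #6, #7, #8, #9, #10, #11

#1: not dominated.
#2: dominated by #4 (efficiency 63≥51, torque 32.6≥24.7, mass 877≤1699, cost 434≤533).
#3: not dominated (best efficiency).
#4: not dominated (best torque).
#5: not dominated.
#6: not dominated.
#7: not dominated (best mass).
#8: not dominated (best cost).
#9: not dominated.
#10: not dominated.
#11: not dominated.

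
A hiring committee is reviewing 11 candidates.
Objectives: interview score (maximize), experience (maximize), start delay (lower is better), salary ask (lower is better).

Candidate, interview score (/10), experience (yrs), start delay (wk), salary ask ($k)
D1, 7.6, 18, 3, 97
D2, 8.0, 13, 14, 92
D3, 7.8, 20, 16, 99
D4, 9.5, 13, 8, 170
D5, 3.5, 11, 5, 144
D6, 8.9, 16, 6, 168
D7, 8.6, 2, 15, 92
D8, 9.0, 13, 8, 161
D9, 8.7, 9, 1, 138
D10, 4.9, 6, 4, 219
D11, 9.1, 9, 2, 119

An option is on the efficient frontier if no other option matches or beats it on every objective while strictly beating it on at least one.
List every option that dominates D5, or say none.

D1

D1: interview score 7.6≥3.5, experience 18≥11, start delay 3≤5, salary ask 97≤144 — dominates D5.
Others (D2, D3, D4, D6, D7, D8, D9, D10, D11) are each worse than D5 on at least one objective.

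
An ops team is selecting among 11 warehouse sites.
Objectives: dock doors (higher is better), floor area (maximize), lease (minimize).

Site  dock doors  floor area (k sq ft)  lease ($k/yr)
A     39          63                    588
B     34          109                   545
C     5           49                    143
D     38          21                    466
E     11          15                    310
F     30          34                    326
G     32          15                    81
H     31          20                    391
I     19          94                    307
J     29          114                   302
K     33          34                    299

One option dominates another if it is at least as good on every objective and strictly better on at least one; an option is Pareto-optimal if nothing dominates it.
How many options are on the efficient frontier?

7

A: not dominated (best dock doors).
B: not dominated.
C: not dominated.
D: not dominated.
E: dominated by G (dock doors 32≥11, floor area 15≥15, lease 81≤310).
F: dominated by K (dock doors 33≥30, floor area 34≥34, lease 299≤326).
G: not dominated (best lease).
H: dominated by K (dock doors 33≥31, floor area 34≥20, lease 299≤391).
I: dominated by J (dock doors 29≥19, floor area 114≥94, lease 302≤307).
J: not dominated (best floor area).
K: not dominated.
Pareto-optimal: A, B, C, D, G, J, K → 7.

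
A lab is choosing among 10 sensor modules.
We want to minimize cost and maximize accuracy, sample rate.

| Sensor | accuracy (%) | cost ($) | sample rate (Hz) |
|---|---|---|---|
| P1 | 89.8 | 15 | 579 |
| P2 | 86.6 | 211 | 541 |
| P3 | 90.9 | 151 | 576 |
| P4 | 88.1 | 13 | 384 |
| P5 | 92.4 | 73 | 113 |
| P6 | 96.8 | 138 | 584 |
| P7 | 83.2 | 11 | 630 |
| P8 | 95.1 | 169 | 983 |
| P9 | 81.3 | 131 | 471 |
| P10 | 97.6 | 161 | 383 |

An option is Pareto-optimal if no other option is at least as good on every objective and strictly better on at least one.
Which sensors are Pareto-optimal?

P1: not dominated.
P2: dominated by P1 (accuracy 89.8≥86.6, cost 15≤211, sample rate 579≥541).
P3: dominated by P6 (accuracy 96.8≥90.9, cost 138≤151, sample rate 584≥576).
P4: not dominated.
P5: not dominated.
P6: not dominated.
P7: not dominated (best cost).
P8: not dominated (best sample rate).
P9: dominated by P1 (accuracy 89.8≥81.3, cost 15≤131, sample rate 579≥471).
P10: not dominated (best accuracy).

P1, P4, P5, P6, P7, P8, P10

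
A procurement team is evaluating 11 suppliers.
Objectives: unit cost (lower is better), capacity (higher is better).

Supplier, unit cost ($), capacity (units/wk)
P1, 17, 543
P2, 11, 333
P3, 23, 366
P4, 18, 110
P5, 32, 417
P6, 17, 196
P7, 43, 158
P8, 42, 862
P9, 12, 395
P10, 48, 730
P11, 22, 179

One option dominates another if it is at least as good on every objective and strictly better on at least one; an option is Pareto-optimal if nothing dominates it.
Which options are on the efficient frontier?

P1: not dominated.
P2: not dominated (best unit cost).
P3: dominated by P1 (unit cost 17≤23, capacity 543≥366).
P4: dominated by P1 (unit cost 17≤18, capacity 543≥110).
P5: dominated by P1 (unit cost 17≤32, capacity 543≥417).
P6: dominated by P1 (unit cost 17≤17, capacity 543≥196).
P7: dominated by P1 (unit cost 17≤43, capacity 543≥158).
P8: not dominated (best capacity).
P9: not dominated.
P10: dominated by P8 (unit cost 42≤48, capacity 862≥730).
P11: dominated by P1 (unit cost 17≤22, capacity 543≥179).

P1, P2, P8, P9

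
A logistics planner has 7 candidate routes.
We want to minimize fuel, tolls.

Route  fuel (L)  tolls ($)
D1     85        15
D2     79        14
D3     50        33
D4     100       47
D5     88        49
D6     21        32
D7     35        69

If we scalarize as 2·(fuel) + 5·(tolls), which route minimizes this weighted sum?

D1: 2·85 + 5·15 = 245
D2: 2·79 + 5·14 = 228
D3: 2·50 + 5·33 = 265
D4: 2·100 + 5·47 = 435
D5: 2·88 + 5·49 = 421
D6: 2·21 + 5·32 = 202
D7: 2·35 + 5·69 = 415
Lowest: D6 at 202.

D6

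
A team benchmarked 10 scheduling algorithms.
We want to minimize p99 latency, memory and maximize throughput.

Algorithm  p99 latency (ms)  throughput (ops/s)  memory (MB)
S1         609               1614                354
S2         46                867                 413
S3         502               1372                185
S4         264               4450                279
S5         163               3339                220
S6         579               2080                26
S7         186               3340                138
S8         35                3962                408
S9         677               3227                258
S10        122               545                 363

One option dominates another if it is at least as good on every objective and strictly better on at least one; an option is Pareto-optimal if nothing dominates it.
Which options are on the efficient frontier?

S1: dominated by S4 (p99 latency 264≤609, throughput 4450≥1614, memory 279≤354).
S2: dominated by S8 (p99 latency 35≤46, throughput 3962≥867, memory 408≤413).
S3: dominated by S7 (p99 latency 186≤502, throughput 3340≥1372, memory 138≤185).
S4: not dominated (best throughput).
S5: not dominated.
S6: not dominated (best memory).
S7: not dominated.
S8: not dominated (best p99 latency).
S9: dominated by S5 (p99 latency 163≤677, throughput 3339≥3227, memory 220≤258).
S10: not dominated.

S4, S5, S6, S7, S8, S10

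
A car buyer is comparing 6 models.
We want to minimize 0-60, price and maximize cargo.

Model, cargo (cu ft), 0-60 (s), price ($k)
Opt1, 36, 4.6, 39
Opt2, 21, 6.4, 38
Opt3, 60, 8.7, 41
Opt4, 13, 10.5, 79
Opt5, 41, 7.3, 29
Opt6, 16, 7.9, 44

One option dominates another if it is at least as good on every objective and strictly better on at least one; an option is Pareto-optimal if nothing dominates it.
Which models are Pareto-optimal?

Opt1: not dominated (best 0-60).
Opt2: not dominated.
Opt3: not dominated (best cargo).
Opt4: dominated by Opt1 (cargo 36≥13, 0-60 4.6≤10.5, price 39≤79).
Opt5: not dominated (best price).
Opt6: dominated by Opt1 (cargo 36≥16, 0-60 4.6≤7.9, price 39≤44).

Opt1, Opt2, Opt3, Opt5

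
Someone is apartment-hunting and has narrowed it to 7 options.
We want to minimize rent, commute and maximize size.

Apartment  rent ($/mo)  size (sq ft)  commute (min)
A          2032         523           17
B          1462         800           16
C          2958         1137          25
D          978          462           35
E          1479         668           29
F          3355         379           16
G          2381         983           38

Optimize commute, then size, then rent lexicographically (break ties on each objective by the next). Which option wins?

First minimize commute: best is 16, kept {B, F}.
Then maximize size: best is 800, kept {B}.

B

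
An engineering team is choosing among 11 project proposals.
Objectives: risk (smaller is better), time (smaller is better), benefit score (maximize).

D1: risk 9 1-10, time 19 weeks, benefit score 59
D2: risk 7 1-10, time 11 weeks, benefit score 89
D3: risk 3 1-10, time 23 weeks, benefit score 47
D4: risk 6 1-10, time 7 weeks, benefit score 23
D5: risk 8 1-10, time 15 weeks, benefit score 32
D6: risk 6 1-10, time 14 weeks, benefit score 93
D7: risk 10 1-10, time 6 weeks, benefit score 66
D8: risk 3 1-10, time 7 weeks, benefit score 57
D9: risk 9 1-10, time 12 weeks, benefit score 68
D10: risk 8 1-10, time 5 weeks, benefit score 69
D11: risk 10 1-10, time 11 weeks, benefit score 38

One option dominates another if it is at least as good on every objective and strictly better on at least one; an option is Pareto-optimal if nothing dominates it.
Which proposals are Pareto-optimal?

D2, D6, D8, D10

D1: dominated by D2 (risk 7≤9, time 11≤19, benefit score 89≥59).
D2: not dominated.
D3: dominated by D8 (risk 3≤3, time 7≤23, benefit score 57≥47).
D4: dominated by D8 (risk 3≤6, time 7≤7, benefit score 57≥23).
D5: dominated by D2 (risk 7≤8, time 11≤15, benefit score 89≥32).
D6: not dominated (best benefit score).
D7: dominated by D10 (risk 8≤10, time 5≤6, benefit score 69≥66).
D8: not dominated.
D9: dominated by D2 (risk 7≤9, time 11≤12, benefit score 89≥68).
D10: not dominated (best time).
D11: dominated by D2 (risk 7≤10, time 11≤11, benefit score 89≥38).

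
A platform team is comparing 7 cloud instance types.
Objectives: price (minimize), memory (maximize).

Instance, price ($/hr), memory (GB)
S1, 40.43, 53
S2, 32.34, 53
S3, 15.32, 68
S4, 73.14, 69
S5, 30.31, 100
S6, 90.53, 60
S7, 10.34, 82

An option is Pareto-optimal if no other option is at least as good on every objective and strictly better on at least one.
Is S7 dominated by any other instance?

No

S1: worse on price (40.43 vs 10.34).
S2: worse on price (32.34 vs 10.34).
S3: worse on price (15.32 vs 10.34).
S4: worse on price (73.14 vs 10.34).
S5: worse on price (30.31 vs 10.34).
S6: worse on price (90.53 vs 10.34).
No option is at least as good as S7 on every objective and strictly better on one.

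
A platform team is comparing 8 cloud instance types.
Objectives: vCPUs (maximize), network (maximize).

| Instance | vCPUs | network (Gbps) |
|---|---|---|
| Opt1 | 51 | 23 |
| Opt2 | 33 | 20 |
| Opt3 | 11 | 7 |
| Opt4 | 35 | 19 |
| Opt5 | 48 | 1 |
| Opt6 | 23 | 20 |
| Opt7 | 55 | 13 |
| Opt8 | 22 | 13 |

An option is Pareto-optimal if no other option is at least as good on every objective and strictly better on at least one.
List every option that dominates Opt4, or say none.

Opt1

Opt1: vCPUs 51≥35, network 23≥19 — dominates Opt4.
Others (Opt2, Opt3, Opt5, Opt6, Opt7, Opt8) are each worse than Opt4 on at least one objective.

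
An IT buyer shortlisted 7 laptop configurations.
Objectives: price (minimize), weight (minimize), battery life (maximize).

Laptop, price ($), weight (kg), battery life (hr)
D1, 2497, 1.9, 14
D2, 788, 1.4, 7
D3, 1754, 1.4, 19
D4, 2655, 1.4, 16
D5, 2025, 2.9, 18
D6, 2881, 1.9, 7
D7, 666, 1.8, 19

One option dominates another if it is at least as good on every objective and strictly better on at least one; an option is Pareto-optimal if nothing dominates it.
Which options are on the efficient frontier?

D2, D3, D7

D1: dominated by D3 (price 1754≤2497, weight 1.4≤1.9, battery life 19≥14).
D2: not dominated.
D3: not dominated.
D4: dominated by D3 (price 1754≤2655, weight 1.4≤1.4, battery life 19≥16).
D5: dominated by D3 (price 1754≤2025, weight 1.4≤2.9, battery life 19≥18).
D6: dominated by D1 (price 2497≤2881, weight 1.9≤1.9, battery life 14≥7).
D7: not dominated (best price).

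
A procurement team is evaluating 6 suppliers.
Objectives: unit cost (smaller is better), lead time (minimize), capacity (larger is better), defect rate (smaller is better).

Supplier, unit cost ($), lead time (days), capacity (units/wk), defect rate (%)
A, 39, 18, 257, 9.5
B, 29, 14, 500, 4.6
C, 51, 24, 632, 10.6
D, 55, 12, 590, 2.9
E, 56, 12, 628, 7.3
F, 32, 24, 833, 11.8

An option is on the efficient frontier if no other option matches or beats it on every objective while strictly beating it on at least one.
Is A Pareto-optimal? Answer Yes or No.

No

B vs A: unit cost 29≤39, lead time 14≤18, capacity 500≥257, defect rate 4.6≤9.5 — B is at least as good on every objective and strictly better on at least one, so B dominates A.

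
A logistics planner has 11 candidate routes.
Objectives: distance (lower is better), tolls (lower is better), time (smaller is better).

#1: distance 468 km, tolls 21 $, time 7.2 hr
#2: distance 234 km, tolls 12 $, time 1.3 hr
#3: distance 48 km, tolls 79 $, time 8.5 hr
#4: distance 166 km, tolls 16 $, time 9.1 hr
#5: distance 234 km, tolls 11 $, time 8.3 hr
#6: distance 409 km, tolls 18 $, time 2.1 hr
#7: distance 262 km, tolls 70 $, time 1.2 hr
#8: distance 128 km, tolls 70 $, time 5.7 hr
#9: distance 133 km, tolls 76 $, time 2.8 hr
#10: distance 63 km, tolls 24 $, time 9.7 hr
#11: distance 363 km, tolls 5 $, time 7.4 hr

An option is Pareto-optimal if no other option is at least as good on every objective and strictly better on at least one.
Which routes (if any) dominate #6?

#2: distance 234≤409, tolls 12≤18, time 1.3≤2.1 — dominates #6.
Others (#1, #3, #4, #5, #7, #8, #9, #10, #11) are each worse than #6 on at least one objective.

#2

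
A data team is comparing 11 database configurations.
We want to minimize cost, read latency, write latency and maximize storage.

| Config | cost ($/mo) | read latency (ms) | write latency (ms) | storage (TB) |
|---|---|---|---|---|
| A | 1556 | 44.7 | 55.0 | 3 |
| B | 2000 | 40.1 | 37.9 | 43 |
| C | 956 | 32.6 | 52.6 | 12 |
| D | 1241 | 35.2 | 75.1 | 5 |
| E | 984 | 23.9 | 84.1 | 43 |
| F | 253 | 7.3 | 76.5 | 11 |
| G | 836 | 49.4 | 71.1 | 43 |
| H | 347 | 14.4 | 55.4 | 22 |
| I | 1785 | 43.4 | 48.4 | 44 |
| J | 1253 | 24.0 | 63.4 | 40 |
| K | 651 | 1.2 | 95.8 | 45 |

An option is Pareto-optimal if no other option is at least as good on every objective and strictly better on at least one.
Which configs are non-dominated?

A: dominated by C (cost 956≤1556, read latency 32.6≤44.7, write latency 52.6≤55.0, storage 12≥3).
B: not dominated (best write latency).
C: not dominated.
D: dominated by C (cost 956≤1241, read latency 32.6≤35.2, write latency 52.6≤75.1, storage 12≥5).
E: not dominated.
F: not dominated (best cost).
G: not dominated.
H: not dominated.
I: not dominated.
J: not dominated.
K: not dominated (best read latency).

B, C, E, F, G, H, I, J, K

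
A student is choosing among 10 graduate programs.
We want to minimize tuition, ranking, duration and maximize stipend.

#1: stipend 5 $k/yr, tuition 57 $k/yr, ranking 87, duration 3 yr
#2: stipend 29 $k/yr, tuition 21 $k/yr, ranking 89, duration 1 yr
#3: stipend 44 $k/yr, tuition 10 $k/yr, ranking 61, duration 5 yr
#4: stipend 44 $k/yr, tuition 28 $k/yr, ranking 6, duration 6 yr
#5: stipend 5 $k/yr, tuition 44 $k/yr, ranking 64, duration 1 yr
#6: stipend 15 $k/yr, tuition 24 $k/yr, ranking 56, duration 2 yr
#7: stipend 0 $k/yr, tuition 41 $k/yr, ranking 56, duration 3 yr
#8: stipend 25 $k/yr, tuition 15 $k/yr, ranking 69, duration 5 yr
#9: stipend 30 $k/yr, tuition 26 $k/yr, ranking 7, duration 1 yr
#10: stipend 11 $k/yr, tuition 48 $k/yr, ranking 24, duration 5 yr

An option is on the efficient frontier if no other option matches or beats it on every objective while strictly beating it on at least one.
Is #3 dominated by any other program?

No

#1: worse on stipend (5 vs 44).
#2: worse on stipend (29 vs 44).
#4: worse on tuition (28 vs 10).
#5: worse on stipend (5 vs 44).
#6: worse on stipend (15 vs 44).
#7: worse on stipend (0 vs 44).
#8: worse on stipend (25 vs 44).
#9: worse on stipend (30 vs 44).
#10: worse on stipend (11 vs 44).
No option is at least as good as #3 on every objective and strictly better on one.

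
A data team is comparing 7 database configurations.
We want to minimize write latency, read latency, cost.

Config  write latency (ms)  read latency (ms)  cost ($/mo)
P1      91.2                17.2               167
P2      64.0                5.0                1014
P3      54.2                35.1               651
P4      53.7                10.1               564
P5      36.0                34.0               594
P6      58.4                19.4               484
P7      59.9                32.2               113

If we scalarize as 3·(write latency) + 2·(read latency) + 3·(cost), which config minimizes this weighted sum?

P7

P1: 3·91.2 + 2·17.2 + 3·167 = 809.0
P2: 3·64.0 + 2·5.0 + 3·1014 = 3244.0
P3: 3·54.2 + 2·35.1 + 3·651 = 2185.8
P4: 3·53.7 + 2·10.1 + 3·564 = 1873.3
P5: 3·36.0 + 2·34.0 + 3·594 = 1958.0
P6: 3·58.4 + 2·19.4 + 3·484 = 1666.0
P7: 3·59.9 + 2·32.2 + 3·113 = 583.1
Lowest: P7 at 583.1.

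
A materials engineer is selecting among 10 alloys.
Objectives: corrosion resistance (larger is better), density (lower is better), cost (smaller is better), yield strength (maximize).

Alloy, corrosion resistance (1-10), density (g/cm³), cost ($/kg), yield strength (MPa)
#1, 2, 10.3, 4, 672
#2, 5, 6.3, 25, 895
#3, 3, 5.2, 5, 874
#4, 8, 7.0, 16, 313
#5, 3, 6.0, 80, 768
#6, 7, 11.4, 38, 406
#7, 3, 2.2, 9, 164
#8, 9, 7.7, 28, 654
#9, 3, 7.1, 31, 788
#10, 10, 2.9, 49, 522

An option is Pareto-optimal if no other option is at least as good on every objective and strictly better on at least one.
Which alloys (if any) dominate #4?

#1: worse on corrosion resistance (2 vs 8).
#2: worse on corrosion resistance (5 vs 8).
#3: worse on corrosion resistance (3 vs 8).
#5: worse on corrosion resistance (3 vs 8).
#6: worse on corrosion resistance (7 vs 8).
#7: worse on corrosion resistance (3 vs 8).
#8: worse on density (7.7 vs 7.0).
#9: worse on corrosion resistance (3 vs 8).
#10: worse on cost (49 vs 16).
No option dominates #4.

none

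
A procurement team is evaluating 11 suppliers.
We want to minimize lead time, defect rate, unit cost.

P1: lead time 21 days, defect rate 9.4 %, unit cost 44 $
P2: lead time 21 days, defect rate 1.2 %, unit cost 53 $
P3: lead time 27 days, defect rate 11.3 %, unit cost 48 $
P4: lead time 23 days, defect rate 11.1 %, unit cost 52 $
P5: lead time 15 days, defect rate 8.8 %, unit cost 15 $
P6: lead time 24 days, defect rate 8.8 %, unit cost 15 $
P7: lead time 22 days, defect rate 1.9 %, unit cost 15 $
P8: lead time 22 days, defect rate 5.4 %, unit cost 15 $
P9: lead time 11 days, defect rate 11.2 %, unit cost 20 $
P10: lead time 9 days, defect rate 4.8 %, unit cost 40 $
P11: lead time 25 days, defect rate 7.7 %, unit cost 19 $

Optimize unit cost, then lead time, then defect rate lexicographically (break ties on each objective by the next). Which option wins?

First minimize unit cost: best is 15, kept {P5, P6, P7, P8}.
Then minimize lead time: best is 15, kept {P5}.

P5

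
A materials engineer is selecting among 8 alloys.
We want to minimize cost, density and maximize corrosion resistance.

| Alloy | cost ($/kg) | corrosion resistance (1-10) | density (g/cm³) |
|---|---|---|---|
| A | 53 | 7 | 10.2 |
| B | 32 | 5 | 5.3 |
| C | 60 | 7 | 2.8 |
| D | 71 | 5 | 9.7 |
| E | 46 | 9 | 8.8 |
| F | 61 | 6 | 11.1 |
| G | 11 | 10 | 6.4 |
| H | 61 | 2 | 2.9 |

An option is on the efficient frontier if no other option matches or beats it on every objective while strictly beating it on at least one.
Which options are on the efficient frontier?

B, C, G

A: dominated by E (cost 46≤53, corrosion resistance 9≥7, density 8.8≤10.2).
B: not dominated.
C: not dominated (best density).
D: dominated by B (cost 32≤71, corrosion resistance 5≥5, density 5.3≤9.7).
E: dominated by G (cost 11≤46, corrosion resistance 10≥9, density 6.4≤8.8).
F: dominated by A (cost 53≤61, corrosion resistance 7≥6, density 10.2≤11.1).
G: not dominated (best cost).
H: dominated by C (cost 60≤61, corrosion resistance 7≥2, density 2.8≤2.9).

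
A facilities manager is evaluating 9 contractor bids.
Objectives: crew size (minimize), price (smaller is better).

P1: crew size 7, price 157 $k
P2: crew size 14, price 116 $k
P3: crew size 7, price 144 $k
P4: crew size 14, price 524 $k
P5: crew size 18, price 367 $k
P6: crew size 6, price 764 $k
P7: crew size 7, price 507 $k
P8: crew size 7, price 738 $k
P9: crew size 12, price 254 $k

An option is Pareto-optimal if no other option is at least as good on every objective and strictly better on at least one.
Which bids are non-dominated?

P1: dominated by P3 (crew size 7≤7, price 144≤157).
P2: not dominated (best price).
P3: not dominated.
P4: dominated by P1 (crew size 7≤14, price 157≤524).
P5: dominated by P1 (crew size 7≤18, price 157≤367).
P6: not dominated (best crew size).
P7: dominated by P1 (crew size 7≤7, price 157≤507).
P8: dominated by P1 (crew size 7≤7, price 157≤738).
P9: dominated by P1 (crew size 7≤12, price 157≤254).

P2, P3, P6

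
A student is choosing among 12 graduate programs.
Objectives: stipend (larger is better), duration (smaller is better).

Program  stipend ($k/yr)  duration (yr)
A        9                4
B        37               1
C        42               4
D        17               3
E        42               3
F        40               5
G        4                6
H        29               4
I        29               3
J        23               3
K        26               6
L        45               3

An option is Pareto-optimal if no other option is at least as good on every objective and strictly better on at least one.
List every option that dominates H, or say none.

B, C, E, I, L

B: stipend 37≥29, duration 1≤4 — dominates H.
C: stipend 42≥29, duration 4≤4 — dominates H.
E: stipend 42≥29, duration 3≤4 — dominates H.
I: stipend 29≥29, duration 3≤4 — dominates H.
L: stipend 45≥29, duration 3≤4 — dominates H.
Others (A, D, F, G, J, K) are each worse than H on at least one objective.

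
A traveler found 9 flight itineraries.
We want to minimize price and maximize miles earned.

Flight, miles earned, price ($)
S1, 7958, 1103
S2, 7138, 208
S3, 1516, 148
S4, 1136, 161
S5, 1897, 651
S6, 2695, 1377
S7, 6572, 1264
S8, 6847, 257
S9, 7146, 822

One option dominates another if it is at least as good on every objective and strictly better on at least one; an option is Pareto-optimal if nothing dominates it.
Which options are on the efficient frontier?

S1, S2, S3, S9

S1: not dominated (best miles earned).
S2: not dominated.
S3: not dominated (best price).
S4: dominated by S3 (miles earned 1516≥1136, price 148≤161).
S5: dominated by S2 (miles earned 7138≥1897, price 208≤651).
S6: dominated by S1 (miles earned 7958≥2695, price 1103≤1377).
S7: dominated by S1 (miles earned 7958≥6572, price 1103≤1264).
S8: dominated by S2 (miles earned 7138≥6847, price 208≤257).
S9: not dominated.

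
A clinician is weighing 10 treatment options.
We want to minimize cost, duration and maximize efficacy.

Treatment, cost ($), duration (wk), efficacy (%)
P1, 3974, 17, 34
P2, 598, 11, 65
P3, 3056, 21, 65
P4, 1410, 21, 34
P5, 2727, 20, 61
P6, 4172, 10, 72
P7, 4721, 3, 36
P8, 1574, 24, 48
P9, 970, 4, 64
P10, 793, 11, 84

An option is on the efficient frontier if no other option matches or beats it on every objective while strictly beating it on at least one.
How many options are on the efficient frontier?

5

P1: dominated by P2 (cost 598≤3974, duration 11≤17, efficacy 65≥34).
P2: not dominated (best cost).
P3: dominated by P2 (cost 598≤3056, duration 11≤21, efficacy 65≥65).
P4: dominated by P2 (cost 598≤1410, duration 11≤21, efficacy 65≥34).
P5: dominated by P2 (cost 598≤2727, duration 11≤20, efficacy 65≥61).
P6: not dominated.
P7: not dominated (best duration).
P8: dominated by P2 (cost 598≤1574, duration 11≤24, efficacy 65≥48).
P9: not dominated.
P10: not dominated (best efficacy).
Pareto-optimal: P2, P6, P7, P9, P10 → 5.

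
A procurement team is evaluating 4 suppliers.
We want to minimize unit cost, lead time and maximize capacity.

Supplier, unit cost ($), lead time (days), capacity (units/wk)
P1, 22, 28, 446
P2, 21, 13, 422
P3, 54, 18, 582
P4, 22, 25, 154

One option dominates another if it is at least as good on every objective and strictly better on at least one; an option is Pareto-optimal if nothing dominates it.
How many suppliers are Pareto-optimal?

3

P1: not dominated.
P2: not dominated (best unit cost).
P3: not dominated (best capacity).
P4: dominated by P2 (unit cost 21≤22, lead time 13≤25, capacity 422≥154).
Pareto-optimal: P1, P2, P3 → 3.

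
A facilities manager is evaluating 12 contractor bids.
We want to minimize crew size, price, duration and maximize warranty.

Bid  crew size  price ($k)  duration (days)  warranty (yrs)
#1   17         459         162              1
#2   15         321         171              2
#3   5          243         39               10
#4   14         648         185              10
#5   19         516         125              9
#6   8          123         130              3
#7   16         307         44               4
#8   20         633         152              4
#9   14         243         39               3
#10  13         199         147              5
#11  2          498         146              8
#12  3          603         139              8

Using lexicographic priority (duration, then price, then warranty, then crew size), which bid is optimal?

#3

First minimize duration: best is 39, kept {#3, #9}.
Then minimize price: best is 243, kept {#3, #9}.
Then maximize warranty: best is 10, kept {#3}.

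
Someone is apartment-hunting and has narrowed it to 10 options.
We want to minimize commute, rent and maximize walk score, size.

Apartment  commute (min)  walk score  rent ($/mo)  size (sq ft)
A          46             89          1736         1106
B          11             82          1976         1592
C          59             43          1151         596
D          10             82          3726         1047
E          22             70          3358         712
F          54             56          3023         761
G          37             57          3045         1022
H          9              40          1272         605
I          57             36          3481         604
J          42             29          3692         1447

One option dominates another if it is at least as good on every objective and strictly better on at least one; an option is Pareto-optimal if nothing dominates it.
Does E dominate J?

No

E vs J: E is worse on size (712 vs 1447), so it does not dominate J.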